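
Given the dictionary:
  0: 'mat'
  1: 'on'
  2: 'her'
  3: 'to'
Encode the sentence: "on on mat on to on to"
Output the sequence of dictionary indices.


Look up each word in the dictionary:
  'on' -> 1
  'on' -> 1
  'mat' -> 0
  'on' -> 1
  'to' -> 3
  'on' -> 1
  'to' -> 3

Encoded: [1, 1, 0, 1, 3, 1, 3]


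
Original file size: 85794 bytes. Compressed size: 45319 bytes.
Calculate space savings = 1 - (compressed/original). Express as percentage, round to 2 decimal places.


ratio = compressed/original = 45319/85794 = 0.52823
savings = 1 - ratio = 1 - 0.52823 = 0.47177
as a percentage: 0.47177 * 100 = 47.18%

Space savings = 1 - 45319/85794 = 47.18%


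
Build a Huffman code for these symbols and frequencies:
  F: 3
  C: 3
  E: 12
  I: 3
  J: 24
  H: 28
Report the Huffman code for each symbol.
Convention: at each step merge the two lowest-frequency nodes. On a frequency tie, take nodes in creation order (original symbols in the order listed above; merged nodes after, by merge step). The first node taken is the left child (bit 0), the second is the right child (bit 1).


Huffman tree construction:
Step 1: Merge F(3) + C(3) = 6
Step 2: Merge I(3) + (F+C)(6) = 9
Step 3: Merge (I+(F+C))(9) + E(12) = 21
Step 4: Merge ((I+(F+C))+E)(21) + J(24) = 45
Step 5: Merge H(28) + (((I+(F+C))+E)+J)(45) = 73
Read each symbol's code off the tree from the root (left child = 0, right child = 1).

Codes:
  F: 10010 (length 5)
  C: 10011 (length 5)
  E: 101 (length 3)
  I: 1000 (length 4)
  J: 11 (length 2)
  H: 0 (length 1)
Average code length: 154/73 = 2.1096 bits/symbol


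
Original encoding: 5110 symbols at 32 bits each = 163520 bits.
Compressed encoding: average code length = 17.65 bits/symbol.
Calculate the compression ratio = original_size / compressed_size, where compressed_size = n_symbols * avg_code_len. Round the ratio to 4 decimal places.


original_size = n_symbols * orig_bits = 5110 * 32 = 163520 bits
compressed_size = n_symbols * avg_code_len = 5110 * 17.65 = 90191.5 bits
ratio = original_size / compressed_size = 163520 / 90191.5 = 1.813

Compression ratio = 1.813


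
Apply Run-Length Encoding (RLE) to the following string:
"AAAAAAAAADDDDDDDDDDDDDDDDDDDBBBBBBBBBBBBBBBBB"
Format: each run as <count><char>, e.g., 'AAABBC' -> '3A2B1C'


Scanning runs left to right:
  i=0: run of 'A' x 9 -> '9A'
  i=9: run of 'D' x 19 -> '19D'
  i=28: run of 'B' x 17 -> '17B'

RLE = 9A19D17B


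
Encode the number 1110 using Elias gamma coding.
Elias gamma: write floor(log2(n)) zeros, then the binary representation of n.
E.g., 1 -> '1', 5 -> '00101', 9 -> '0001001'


num_bits = floor(log2(1110)) + 1 = 11
leading_zeros = num_bits - 1 = 10
binary(1110) = 10001010110

Elias gamma(1110) = '0000000000' + '10001010110' = 000000000010001010110 (21 bits)


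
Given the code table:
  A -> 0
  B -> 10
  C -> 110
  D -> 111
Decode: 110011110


Decoding:
110 -> C
0 -> A
111 -> D
10 -> B


Result: CADB


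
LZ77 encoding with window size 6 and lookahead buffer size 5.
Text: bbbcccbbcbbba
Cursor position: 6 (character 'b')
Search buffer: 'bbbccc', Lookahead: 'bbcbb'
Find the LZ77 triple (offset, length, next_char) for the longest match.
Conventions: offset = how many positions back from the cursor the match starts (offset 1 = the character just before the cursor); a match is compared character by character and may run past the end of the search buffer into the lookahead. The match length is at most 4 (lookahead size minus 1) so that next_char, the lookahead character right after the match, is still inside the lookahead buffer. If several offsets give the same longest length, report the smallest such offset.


Try each offset into the search buffer:
  offset=1 (pos 5, char 'c'): match length 0
  offset=2 (pos 4, char 'c'): match length 0
  offset=3 (pos 3, char 'c'): match length 0
  offset=4 (pos 2, char 'b'): match length 1
  offset=5 (pos 1, char 'b'): match length 3
  offset=6 (pos 0, char 'b'): match length 2
Longest match has length 3 at offset 5.
next_char = character at position 6 + 3 = 9 -> 'b'

Best match: offset=5, length=3 (matching 'bbc' starting at position 1)
LZ77 triple: (5, 3, 'b')


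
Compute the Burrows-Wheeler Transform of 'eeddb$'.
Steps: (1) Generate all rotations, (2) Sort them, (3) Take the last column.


Rotations (sorted):
  0: $eeddb -> last char: b
  1: b$eedd -> last char: d
  2: db$eed -> last char: d
  3: ddb$ee -> last char: e
  4: eddb$e -> last char: e
  5: eeddb$ -> last char: $


BWT = bddee$


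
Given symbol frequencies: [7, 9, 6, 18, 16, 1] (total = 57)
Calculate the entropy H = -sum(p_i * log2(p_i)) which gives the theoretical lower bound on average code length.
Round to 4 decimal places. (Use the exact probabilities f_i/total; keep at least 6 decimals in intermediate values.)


Per-symbol terms -p_i * log2(p_i) with p_i = f_i/57:
  p = 7/57 = 0.122807: log2(p) = -3.025535, -p*log2(p) = 0.371557
  p = 9/57 = 0.157895: log2(p) = -2.662965, -p*log2(p) = 0.420468
  p = 6/57 = 0.105263: log2(p) = -3.247928, -p*log2(p) = 0.341887
  p = 18/57 = 0.315789: log2(p) = -1.662965, -p*log2(p) = 0.525147
  p = 16/57 = 0.280702: log2(p) = -1.832890, -p*log2(p) = 0.514495
  p = 1/57 = 0.017544: log2(p) = -5.832890, -p*log2(p) = 0.102331
H = 0.371557 + 0.420468 + 0.341887 + 0.525147 + 0.514495 + 0.102331 = 2.275885

H = 2.2759 bits/symbol


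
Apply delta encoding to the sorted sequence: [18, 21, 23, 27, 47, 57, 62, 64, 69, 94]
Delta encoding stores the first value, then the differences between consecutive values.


First value: 18
Deltas:
  21 - 18 = 3
  23 - 21 = 2
  27 - 23 = 4
  47 - 27 = 20
  57 - 47 = 10
  62 - 57 = 5
  64 - 62 = 2
  69 - 64 = 5
  94 - 69 = 25


Delta encoded: [18, 3, 2, 4, 20, 10, 5, 2, 5, 25]


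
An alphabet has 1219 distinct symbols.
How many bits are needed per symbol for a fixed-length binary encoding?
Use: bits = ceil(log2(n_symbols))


log2(1219) = 10.2515
Bracket: 2^10 = 1024 < 1219 <= 2^11 = 2048
So ceil(log2(1219)) = 11

bits = ceil(log2(1219)) = ceil(10.2515) = 11 bits


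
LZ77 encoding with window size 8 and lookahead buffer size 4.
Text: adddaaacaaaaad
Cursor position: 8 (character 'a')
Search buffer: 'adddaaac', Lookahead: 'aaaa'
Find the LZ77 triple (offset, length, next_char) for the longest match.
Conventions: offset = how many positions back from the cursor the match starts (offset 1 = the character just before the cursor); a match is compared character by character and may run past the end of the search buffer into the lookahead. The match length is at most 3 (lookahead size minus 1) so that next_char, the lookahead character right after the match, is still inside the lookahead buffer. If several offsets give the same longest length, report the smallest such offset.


Try each offset into the search buffer:
  offset=1 (pos 7, char 'c'): match length 0
  offset=2 (pos 6, char 'a'): match length 1
  offset=3 (pos 5, char 'a'): match length 2
  offset=4 (pos 4, char 'a'): match length 3
  offset=5 (pos 3, char 'd'): match length 0
  offset=6 (pos 2, char 'd'): match length 0
  offset=7 (pos 1, char 'd'): match length 0
  offset=8 (pos 0, char 'a'): match length 1
Longest match has length 3 at offset 4.
next_char = character at position 8 + 3 = 11 -> 'a'

Best match: offset=4, length=3 (matching 'aaa' starting at position 4)
LZ77 triple: (4, 3, 'a')


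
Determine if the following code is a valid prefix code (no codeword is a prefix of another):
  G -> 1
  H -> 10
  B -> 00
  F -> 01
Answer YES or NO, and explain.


Checking each pair (does one codeword prefix another?):
  G='1' vs H='10': prefix -- VIOLATION

NO -- this is NOT a valid prefix code. G (1) is a prefix of H (10).


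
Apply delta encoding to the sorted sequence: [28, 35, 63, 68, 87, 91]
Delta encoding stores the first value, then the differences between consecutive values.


First value: 28
Deltas:
  35 - 28 = 7
  63 - 35 = 28
  68 - 63 = 5
  87 - 68 = 19
  91 - 87 = 4


Delta encoded: [28, 7, 28, 5, 19, 4]


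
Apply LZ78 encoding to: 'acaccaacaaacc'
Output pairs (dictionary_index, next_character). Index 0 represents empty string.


LZ78 encoding steps:
Dictionary: {0: ''}
Step 1: w='' (idx 0), next='a' -> output (0, 'a'), add 'a' as idx 1
Step 2: w='' (idx 0), next='c' -> output (0, 'c'), add 'c' as idx 2
Step 3: w='a' (idx 1), next='c' -> output (1, 'c'), add 'ac' as idx 3
Step 4: w='c' (idx 2), next='a' -> output (2, 'a'), add 'ca' as idx 4
Step 5: w='ac' (idx 3), next='a' -> output (3, 'a'), add 'aca' as idx 5
Step 6: w='a' (idx 1), next='a' -> output (1, 'a'), add 'aa' as idx 6
Step 7: w='c' (idx 2), next='c' -> output (2, 'c'), add 'cc' as idx 7


Encoded: [(0, 'a'), (0, 'c'), (1, 'c'), (2, 'a'), (3, 'a'), (1, 'a'), (2, 'c')]


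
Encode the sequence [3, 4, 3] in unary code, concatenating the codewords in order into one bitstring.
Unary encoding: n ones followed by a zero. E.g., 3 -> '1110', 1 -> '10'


Encode each number as n ones followed by a terminating 0:
  3 -> 1110 (4 bits)
  4 -> 11110 (5 bits)
  3 -> 1110 (4 bits)
Total length = 4 + 5 + 4 = 13 bits.

Unary([3, 4, 3]) = 1110111101110 (13 bits)


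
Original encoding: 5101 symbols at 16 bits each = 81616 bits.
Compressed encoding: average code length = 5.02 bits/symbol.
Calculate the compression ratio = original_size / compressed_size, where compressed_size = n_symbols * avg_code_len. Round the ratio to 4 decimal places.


original_size = n_symbols * orig_bits = 5101 * 16 = 81616 bits
compressed_size = n_symbols * avg_code_len = 5101 * 5.02 = 25607.02 bits
ratio = original_size / compressed_size = 81616 / 25607.02 = 3.1873

Compression ratio = 3.1873


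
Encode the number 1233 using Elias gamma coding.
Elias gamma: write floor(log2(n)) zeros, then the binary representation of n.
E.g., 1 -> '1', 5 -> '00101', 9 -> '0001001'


num_bits = floor(log2(1233)) + 1 = 11
leading_zeros = num_bits - 1 = 10
binary(1233) = 10011010001

Elias gamma(1233) = '0000000000' + '10011010001' = 000000000010011010001 (21 bits)


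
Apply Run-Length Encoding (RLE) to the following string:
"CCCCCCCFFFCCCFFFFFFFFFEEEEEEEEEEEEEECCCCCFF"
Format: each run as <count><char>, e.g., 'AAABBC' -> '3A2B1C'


Scanning runs left to right:
  i=0: run of 'C' x 7 -> '7C'
  i=7: run of 'F' x 3 -> '3F'
  i=10: run of 'C' x 3 -> '3C'
  i=13: run of 'F' x 9 -> '9F'
  i=22: run of 'E' x 14 -> '14E'
  i=36: run of 'C' x 5 -> '5C'
  i=41: run of 'F' x 2 -> '2F'

RLE = 7C3F3C9F14E5C2F


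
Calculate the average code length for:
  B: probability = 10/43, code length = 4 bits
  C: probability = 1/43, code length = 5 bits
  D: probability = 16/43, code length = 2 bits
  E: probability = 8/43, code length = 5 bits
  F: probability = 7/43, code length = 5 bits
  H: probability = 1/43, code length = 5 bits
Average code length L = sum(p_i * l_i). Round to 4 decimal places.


Weighted contributions p_i * l_i:
  B: (10/43) * 4 = 40/43
  C: (1/43) * 5 = 5/43
  D: (16/43) * 2 = 32/43
  E: (8/43) * 5 = 40/43
  F: (7/43) * 5 = 35/43
  H: (1/43) * 5 = 5/43
Sum = (40 + 5 + 32 + 40 + 35 + 5)/43 = 157/43

L = 157/43 = 3.6512 bits/symbol


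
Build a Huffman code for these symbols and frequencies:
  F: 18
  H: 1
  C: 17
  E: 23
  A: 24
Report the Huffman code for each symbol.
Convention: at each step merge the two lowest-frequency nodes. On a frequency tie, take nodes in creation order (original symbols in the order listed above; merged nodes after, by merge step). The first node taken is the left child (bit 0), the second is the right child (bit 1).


Huffman tree construction:
Step 1: Merge H(1) + C(17) = 18
Step 2: Merge F(18) + (H+C)(18) = 36
Step 3: Merge E(23) + A(24) = 47
Step 4: Merge (F+(H+C))(36) + (E+A)(47) = 83
Read each symbol's code off the tree from the root (left child = 0, right child = 1).

Codes:
  F: 00 (length 2)
  H: 010 (length 3)
  C: 011 (length 3)
  E: 10 (length 2)
  A: 11 (length 2)
Average code length: 184/83 = 2.2169 bits/symbol


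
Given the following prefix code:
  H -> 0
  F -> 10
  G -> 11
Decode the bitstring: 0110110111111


Decoding step by step:
Bits 0 -> H
Bits 11 -> G
Bits 0 -> H
Bits 11 -> G
Bits 0 -> H
Bits 11 -> G
Bits 11 -> G
Bits 11 -> G


Decoded message: HGHGHGGG


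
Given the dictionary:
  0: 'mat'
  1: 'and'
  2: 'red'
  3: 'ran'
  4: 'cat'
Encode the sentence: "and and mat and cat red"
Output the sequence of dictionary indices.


Look up each word in the dictionary:
  'and' -> 1
  'and' -> 1
  'mat' -> 0
  'and' -> 1
  'cat' -> 4
  'red' -> 2

Encoded: [1, 1, 0, 1, 4, 2]


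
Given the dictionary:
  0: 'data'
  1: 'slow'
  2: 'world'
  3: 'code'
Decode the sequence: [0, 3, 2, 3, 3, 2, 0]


Look up each index in the dictionary:
  0 -> 'data'
  3 -> 'code'
  2 -> 'world'
  3 -> 'code'
  3 -> 'code'
  2 -> 'world'
  0 -> 'data'

Decoded: "data code world code code world data"


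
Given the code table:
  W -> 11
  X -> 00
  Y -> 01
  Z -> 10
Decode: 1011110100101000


Decoding:
10 -> Z
11 -> W
11 -> W
01 -> Y
00 -> X
10 -> Z
10 -> Z
00 -> X


Result: ZWWYXZZX


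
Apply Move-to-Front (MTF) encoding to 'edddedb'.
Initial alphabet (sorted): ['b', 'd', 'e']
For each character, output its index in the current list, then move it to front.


MTF encoding:
'e': index 2 in ['b', 'd', 'e'] -> ['e', 'b', 'd']
'd': index 2 in ['e', 'b', 'd'] -> ['d', 'e', 'b']
'd': index 0 in ['d', 'e', 'b'] -> ['d', 'e', 'b']
'd': index 0 in ['d', 'e', 'b'] -> ['d', 'e', 'b']
'e': index 1 in ['d', 'e', 'b'] -> ['e', 'd', 'b']
'd': index 1 in ['e', 'd', 'b'] -> ['d', 'e', 'b']
'b': index 2 in ['d', 'e', 'b'] -> ['b', 'd', 'e']


Output: [2, 2, 0, 0, 1, 1, 2]


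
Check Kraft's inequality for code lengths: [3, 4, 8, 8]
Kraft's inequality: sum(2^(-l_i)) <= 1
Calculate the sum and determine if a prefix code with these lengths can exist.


Sum = 2^(-3) + 2^(-4) + 2^(-8) + 2^(-8)
    = 0.125 + 0.0625 + 0.00390625 + 0.00390625
    = 50/256 = 0.1953125
Since 0.1953125 <= 1, Kraft's inequality IS satisfied.
A prefix code with these lengths CAN exist.

Kraft sum = 0.1953125. Satisfied.


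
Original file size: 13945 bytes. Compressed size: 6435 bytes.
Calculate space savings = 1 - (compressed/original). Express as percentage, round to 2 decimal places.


ratio = compressed/original = 6435/13945 = 0.461456
savings = 1 - ratio = 1 - 0.461456 = 0.538544
as a percentage: 0.538544 * 100 = 53.85%

Space savings = 1 - 6435/13945 = 53.85%


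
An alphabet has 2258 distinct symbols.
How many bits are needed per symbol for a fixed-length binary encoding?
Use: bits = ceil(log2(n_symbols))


log2(2258) = 11.1408
Bracket: 2^11 = 2048 < 2258 <= 2^12 = 4096
So ceil(log2(2258)) = 12

bits = ceil(log2(2258)) = ceil(11.1408) = 12 bits


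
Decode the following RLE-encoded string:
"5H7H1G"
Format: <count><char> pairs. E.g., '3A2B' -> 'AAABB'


Expanding each <count><char> pair:
  5H -> 'HHHHH'
  7H -> 'HHHHHHH'
  1G -> 'G'

Decoded = HHHHHHHHHHHHG


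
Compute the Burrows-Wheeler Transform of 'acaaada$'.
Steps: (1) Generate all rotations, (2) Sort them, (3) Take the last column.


Rotations (sorted):
  0: $acaaada -> last char: a
  1: a$acaaad -> last char: d
  2: aaada$ac -> last char: c
  3: aada$aca -> last char: a
  4: acaaada$ -> last char: $
  5: ada$acaa -> last char: a
  6: caaada$a -> last char: a
  7: da$acaaa -> last char: a


BWT = adca$aaa


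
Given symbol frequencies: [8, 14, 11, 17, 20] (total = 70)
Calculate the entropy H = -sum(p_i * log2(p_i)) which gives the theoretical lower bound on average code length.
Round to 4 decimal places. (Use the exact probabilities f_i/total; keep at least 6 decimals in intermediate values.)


Per-symbol terms -p_i * log2(p_i) with p_i = f_i/70:
  p = 8/70 = 0.114286: log2(p) = -3.129283, -p*log2(p) = 0.357632
  p = 14/70 = 0.200000: log2(p) = -2.321928, -p*log2(p) = 0.464386
  p = 11/70 = 0.157143: log2(p) = -2.669851, -p*log2(p) = 0.419548
  p = 17/70 = 0.242857: log2(p) = -2.041820, -p*log2(p) = 0.495871
  p = 20/70 = 0.285714: log2(p) = -1.807355, -p*log2(p) = 0.516387
H = 0.357632 + 0.464386 + 0.419548 + 0.495871 + 0.516387 = 2.253824

H = 2.2538 bits/symbol


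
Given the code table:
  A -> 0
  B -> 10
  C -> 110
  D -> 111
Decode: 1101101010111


Decoding:
110 -> C
110 -> C
10 -> B
10 -> B
111 -> D


Result: CCBBD


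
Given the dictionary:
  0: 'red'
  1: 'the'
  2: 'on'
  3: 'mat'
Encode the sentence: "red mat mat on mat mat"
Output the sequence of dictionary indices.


Look up each word in the dictionary:
  'red' -> 0
  'mat' -> 3
  'mat' -> 3
  'on' -> 2
  'mat' -> 3
  'mat' -> 3

Encoded: [0, 3, 3, 2, 3, 3]


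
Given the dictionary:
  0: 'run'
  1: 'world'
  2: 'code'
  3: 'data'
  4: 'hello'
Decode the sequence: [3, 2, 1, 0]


Look up each index in the dictionary:
  3 -> 'data'
  2 -> 'code'
  1 -> 'world'
  0 -> 'run'

Decoded: "data code world run"


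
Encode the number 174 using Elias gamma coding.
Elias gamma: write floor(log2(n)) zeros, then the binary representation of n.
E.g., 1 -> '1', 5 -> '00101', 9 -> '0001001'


num_bits = floor(log2(174)) + 1 = 8
leading_zeros = num_bits - 1 = 7
binary(174) = 10101110

Elias gamma(174) = '0000000' + '10101110' = 000000010101110 (15 bits)


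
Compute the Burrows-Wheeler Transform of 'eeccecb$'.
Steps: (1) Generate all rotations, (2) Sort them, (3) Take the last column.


Rotations (sorted):
  0: $eeccecb -> last char: b
  1: b$eeccec -> last char: c
  2: cb$eecce -> last char: e
  3: ccecb$ee -> last char: e
  4: cecb$eec -> last char: c
  5: ecb$eecc -> last char: c
  6: eccecb$e -> last char: e
  7: eeccecb$ -> last char: $


BWT = bceecce$


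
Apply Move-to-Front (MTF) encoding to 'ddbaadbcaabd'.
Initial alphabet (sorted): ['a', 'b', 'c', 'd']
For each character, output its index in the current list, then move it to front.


MTF encoding:
'd': index 3 in ['a', 'b', 'c', 'd'] -> ['d', 'a', 'b', 'c']
'd': index 0 in ['d', 'a', 'b', 'c'] -> ['d', 'a', 'b', 'c']
'b': index 2 in ['d', 'a', 'b', 'c'] -> ['b', 'd', 'a', 'c']
'a': index 2 in ['b', 'd', 'a', 'c'] -> ['a', 'b', 'd', 'c']
'a': index 0 in ['a', 'b', 'd', 'c'] -> ['a', 'b', 'd', 'c']
'd': index 2 in ['a', 'b', 'd', 'c'] -> ['d', 'a', 'b', 'c']
'b': index 2 in ['d', 'a', 'b', 'c'] -> ['b', 'd', 'a', 'c']
'c': index 3 in ['b', 'd', 'a', 'c'] -> ['c', 'b', 'd', 'a']
'a': index 3 in ['c', 'b', 'd', 'a'] -> ['a', 'c', 'b', 'd']
'a': index 0 in ['a', 'c', 'b', 'd'] -> ['a', 'c', 'b', 'd']
'b': index 2 in ['a', 'c', 'b', 'd'] -> ['b', 'a', 'c', 'd']
'd': index 3 in ['b', 'a', 'c', 'd'] -> ['d', 'b', 'a', 'c']


Output: [3, 0, 2, 2, 0, 2, 2, 3, 3, 0, 2, 3]


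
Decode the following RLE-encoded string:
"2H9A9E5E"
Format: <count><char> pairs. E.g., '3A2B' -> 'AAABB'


Expanding each <count><char> pair:
  2H -> 'HH'
  9A -> 'AAAAAAAAA'
  9E -> 'EEEEEEEEE'
  5E -> 'EEEEE'

Decoded = HHAAAAAAAAAEEEEEEEEEEEEEE


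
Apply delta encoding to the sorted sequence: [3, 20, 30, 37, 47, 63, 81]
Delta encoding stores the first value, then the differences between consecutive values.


First value: 3
Deltas:
  20 - 3 = 17
  30 - 20 = 10
  37 - 30 = 7
  47 - 37 = 10
  63 - 47 = 16
  81 - 63 = 18


Delta encoded: [3, 17, 10, 7, 10, 16, 18]


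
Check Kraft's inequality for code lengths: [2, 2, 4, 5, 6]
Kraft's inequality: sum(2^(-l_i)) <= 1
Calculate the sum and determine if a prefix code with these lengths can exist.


Sum = 2^(-2) + 2^(-2) + 2^(-4) + 2^(-5) + 2^(-6)
    = 0.25 + 0.25 + 0.0625 + 0.03125 + 0.015625
    = 39/64 = 0.609375
Since 0.609375 <= 1, Kraft's inequality IS satisfied.
A prefix code with these lengths CAN exist.

Kraft sum = 0.609375. Satisfied.


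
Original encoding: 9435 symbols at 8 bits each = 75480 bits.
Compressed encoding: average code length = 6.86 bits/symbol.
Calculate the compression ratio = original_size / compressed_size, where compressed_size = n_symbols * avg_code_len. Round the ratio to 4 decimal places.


original_size = n_symbols * orig_bits = 9435 * 8 = 75480 bits
compressed_size = n_symbols * avg_code_len = 9435 * 6.86 = 64724.1 bits
ratio = original_size / compressed_size = 75480 / 64724.1 = 1.1662

Compression ratio = 1.1662


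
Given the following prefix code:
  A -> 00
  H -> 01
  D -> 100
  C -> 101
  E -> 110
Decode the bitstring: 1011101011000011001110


Decoding step by step:
Bits 101 -> C
Bits 110 -> E
Bits 101 -> C
Bits 100 -> D
Bits 00 -> A
Bits 110 -> E
Bits 01 -> H
Bits 110 -> E


Decoded message: CECDAEHE


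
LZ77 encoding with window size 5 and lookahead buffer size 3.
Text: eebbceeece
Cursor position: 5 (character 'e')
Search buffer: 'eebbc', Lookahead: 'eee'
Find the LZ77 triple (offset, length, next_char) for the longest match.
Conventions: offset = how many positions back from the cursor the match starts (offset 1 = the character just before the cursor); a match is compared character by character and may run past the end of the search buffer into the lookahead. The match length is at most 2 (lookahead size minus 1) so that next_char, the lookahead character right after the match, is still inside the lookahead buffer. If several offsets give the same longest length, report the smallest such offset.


Try each offset into the search buffer:
  offset=1 (pos 4, char 'c'): match length 0
  offset=2 (pos 3, char 'b'): match length 0
  offset=3 (pos 2, char 'b'): match length 0
  offset=4 (pos 1, char 'e'): match length 1
  offset=5 (pos 0, char 'e'): match length 2
Longest match has length 2 at offset 5.
next_char = character at position 5 + 2 = 7 -> 'e'

Best match: offset=5, length=2 (matching 'ee' starting at position 0)
LZ77 triple: (5, 2, 'e')


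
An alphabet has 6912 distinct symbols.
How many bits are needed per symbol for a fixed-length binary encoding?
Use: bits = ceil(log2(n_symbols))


log2(6912) = 12.7549
Bracket: 2^12 = 4096 < 6912 <= 2^13 = 8192
So ceil(log2(6912)) = 13

bits = ceil(log2(6912)) = ceil(12.7549) = 13 bits


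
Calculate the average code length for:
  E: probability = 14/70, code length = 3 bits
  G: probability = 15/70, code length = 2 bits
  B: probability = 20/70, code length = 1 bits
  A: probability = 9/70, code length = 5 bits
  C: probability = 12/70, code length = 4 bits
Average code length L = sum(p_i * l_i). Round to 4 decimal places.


Weighted contributions p_i * l_i:
  E: (14/70) * 3 = 42/70
  G: (15/70) * 2 = 30/70
  B: (20/70) * 1 = 20/70
  A: (9/70) * 5 = 45/70
  C: (12/70) * 4 = 48/70
Sum = (42 + 30 + 20 + 45 + 48)/70 = 185/70

L = 185/70 = 2.6429 bits/symbol


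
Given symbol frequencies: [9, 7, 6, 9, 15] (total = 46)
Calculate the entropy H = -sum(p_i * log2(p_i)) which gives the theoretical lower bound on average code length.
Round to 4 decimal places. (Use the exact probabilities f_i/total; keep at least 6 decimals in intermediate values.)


Per-symbol terms -p_i * log2(p_i) with p_i = f_i/46:
  p = 9/46 = 0.195652: log2(p) = -2.353637, -p*log2(p) = 0.460494
  p = 7/46 = 0.152174: log2(p) = -2.716207, -p*log2(p) = 0.413336
  p = 6/46 = 0.130435: log2(p) = -2.938599, -p*log2(p) = 0.383296
  p = 9/46 = 0.195652: log2(p) = -2.353637, -p*log2(p) = 0.460494
  p = 15/46 = 0.326087: log2(p) = -1.616671, -p*log2(p) = 0.527175
H = 0.460494 + 0.413336 + 0.383296 + 0.460494 + 0.527175 = 2.244795

H = 2.2448 bits/symbol


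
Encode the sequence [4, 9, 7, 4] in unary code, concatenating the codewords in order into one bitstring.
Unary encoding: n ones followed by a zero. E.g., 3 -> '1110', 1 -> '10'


Encode each number as n ones followed by a terminating 0:
  4 -> 11110 (5 bits)
  9 -> 1111111110 (10 bits)
  7 -> 11111110 (8 bits)
  4 -> 11110 (5 bits)
Total length = 5 + 10 + 8 + 5 = 28 bits.

Unary([4, 9, 7, 4]) = 1111011111111101111111011110 (28 bits)


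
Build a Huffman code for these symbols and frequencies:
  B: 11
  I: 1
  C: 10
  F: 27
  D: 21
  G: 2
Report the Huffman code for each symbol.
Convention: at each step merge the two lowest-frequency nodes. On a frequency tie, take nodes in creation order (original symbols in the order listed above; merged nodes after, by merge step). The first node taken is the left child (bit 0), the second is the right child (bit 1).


Huffman tree construction:
Step 1: Merge I(1) + G(2) = 3
Step 2: Merge (I+G)(3) + C(10) = 13
Step 3: Merge B(11) + ((I+G)+C)(13) = 24
Step 4: Merge D(21) + (B+((I+G)+C))(24) = 45
Step 5: Merge F(27) + (D+(B+((I+G)+C)))(45) = 72
Read each symbol's code off the tree from the root (left child = 0, right child = 1).

Codes:
  B: 110 (length 3)
  I: 11100 (length 5)
  C: 1111 (length 4)
  F: 0 (length 1)
  D: 10 (length 2)
  G: 11101 (length 5)
Average code length: 157/72 = 2.1806 bits/symbol


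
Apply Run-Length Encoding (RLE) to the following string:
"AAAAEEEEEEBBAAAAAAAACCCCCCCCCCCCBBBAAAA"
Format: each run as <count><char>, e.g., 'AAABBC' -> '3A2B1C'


Scanning runs left to right:
  i=0: run of 'A' x 4 -> '4A'
  i=4: run of 'E' x 6 -> '6E'
  i=10: run of 'B' x 2 -> '2B'
  i=12: run of 'A' x 8 -> '8A'
  i=20: run of 'C' x 12 -> '12C'
  i=32: run of 'B' x 3 -> '3B'
  i=35: run of 'A' x 4 -> '4A'

RLE = 4A6E2B8A12C3B4A


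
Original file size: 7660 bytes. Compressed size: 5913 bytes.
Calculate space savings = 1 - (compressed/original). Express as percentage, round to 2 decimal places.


ratio = compressed/original = 5913/7660 = 0.771932
savings = 1 - ratio = 1 - 0.771932 = 0.228068
as a percentage: 0.228068 * 100 = 22.81%

Space savings = 1 - 5913/7660 = 22.81%


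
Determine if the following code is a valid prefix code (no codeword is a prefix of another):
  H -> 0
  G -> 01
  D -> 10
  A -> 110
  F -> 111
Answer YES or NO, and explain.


Checking each pair (does one codeword prefix another?):
  H='0' vs G='01': prefix -- VIOLATION

NO -- this is NOT a valid prefix code. H (0) is a prefix of G (01).


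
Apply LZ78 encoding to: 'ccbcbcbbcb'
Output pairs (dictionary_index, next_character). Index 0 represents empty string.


LZ78 encoding steps:
Dictionary: {0: ''}
Step 1: w='' (idx 0), next='c' -> output (0, 'c'), add 'c' as idx 1
Step 2: w='c' (idx 1), next='b' -> output (1, 'b'), add 'cb' as idx 2
Step 3: w='cb' (idx 2), next='c' -> output (2, 'c'), add 'cbc' as idx 3
Step 4: w='' (idx 0), next='b' -> output (0, 'b'), add 'b' as idx 4
Step 5: w='b' (idx 4), next='c' -> output (4, 'c'), add 'bc' as idx 5
Step 6: w='b' (idx 4), end of input -> output (4, '')


Encoded: [(0, 'c'), (1, 'b'), (2, 'c'), (0, 'b'), (4, 'c'), (4, '')]


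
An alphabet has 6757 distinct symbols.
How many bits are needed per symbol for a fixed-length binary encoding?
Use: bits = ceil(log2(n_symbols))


log2(6757) = 12.7222
Bracket: 2^12 = 4096 < 6757 <= 2^13 = 8192
So ceil(log2(6757)) = 13

bits = ceil(log2(6757)) = ceil(12.7222) = 13 bits


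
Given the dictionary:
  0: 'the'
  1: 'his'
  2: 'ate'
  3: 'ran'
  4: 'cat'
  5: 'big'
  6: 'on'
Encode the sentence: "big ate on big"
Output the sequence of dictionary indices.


Look up each word in the dictionary:
  'big' -> 5
  'ate' -> 2
  'on' -> 6
  'big' -> 5

Encoded: [5, 2, 6, 5]


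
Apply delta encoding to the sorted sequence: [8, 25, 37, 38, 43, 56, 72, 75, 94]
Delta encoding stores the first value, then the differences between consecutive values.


First value: 8
Deltas:
  25 - 8 = 17
  37 - 25 = 12
  38 - 37 = 1
  43 - 38 = 5
  56 - 43 = 13
  72 - 56 = 16
  75 - 72 = 3
  94 - 75 = 19


Delta encoded: [8, 17, 12, 1, 5, 13, 16, 3, 19]


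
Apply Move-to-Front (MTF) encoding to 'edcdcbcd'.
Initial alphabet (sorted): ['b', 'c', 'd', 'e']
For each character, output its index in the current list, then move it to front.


MTF encoding:
'e': index 3 in ['b', 'c', 'd', 'e'] -> ['e', 'b', 'c', 'd']
'd': index 3 in ['e', 'b', 'c', 'd'] -> ['d', 'e', 'b', 'c']
'c': index 3 in ['d', 'e', 'b', 'c'] -> ['c', 'd', 'e', 'b']
'd': index 1 in ['c', 'd', 'e', 'b'] -> ['d', 'c', 'e', 'b']
'c': index 1 in ['d', 'c', 'e', 'b'] -> ['c', 'd', 'e', 'b']
'b': index 3 in ['c', 'd', 'e', 'b'] -> ['b', 'c', 'd', 'e']
'c': index 1 in ['b', 'c', 'd', 'e'] -> ['c', 'b', 'd', 'e']
'd': index 2 in ['c', 'b', 'd', 'e'] -> ['d', 'c', 'b', 'e']


Output: [3, 3, 3, 1, 1, 3, 1, 2]


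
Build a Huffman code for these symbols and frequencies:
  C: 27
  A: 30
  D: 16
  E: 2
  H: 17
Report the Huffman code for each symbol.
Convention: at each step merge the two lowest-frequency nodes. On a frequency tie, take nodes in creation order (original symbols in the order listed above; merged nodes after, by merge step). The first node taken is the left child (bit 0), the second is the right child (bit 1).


Huffman tree construction:
Step 1: Merge E(2) + D(16) = 18
Step 2: Merge H(17) + (E+D)(18) = 35
Step 3: Merge C(27) + A(30) = 57
Step 4: Merge (H+(E+D))(35) + (C+A)(57) = 92
Read each symbol's code off the tree from the root (left child = 0, right child = 1).

Codes:
  C: 10 (length 2)
  A: 11 (length 2)
  D: 011 (length 3)
  E: 010 (length 3)
  H: 00 (length 2)
Average code length: 202/92 = 2.1957 bits/symbol


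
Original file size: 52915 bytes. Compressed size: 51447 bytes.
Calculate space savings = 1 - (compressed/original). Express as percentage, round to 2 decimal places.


ratio = compressed/original = 51447/52915 = 0.972257
savings = 1 - ratio = 1 - 0.972257 = 0.027743
as a percentage: 0.027743 * 100 = 2.77%

Space savings = 1 - 51447/52915 = 2.77%


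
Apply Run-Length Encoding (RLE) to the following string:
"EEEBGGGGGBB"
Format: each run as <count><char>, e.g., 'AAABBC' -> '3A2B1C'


Scanning runs left to right:
  i=0: run of 'E' x 3 -> '3E'
  i=3: run of 'B' x 1 -> '1B'
  i=4: run of 'G' x 5 -> '5G'
  i=9: run of 'B' x 2 -> '2B'

RLE = 3E1B5G2B


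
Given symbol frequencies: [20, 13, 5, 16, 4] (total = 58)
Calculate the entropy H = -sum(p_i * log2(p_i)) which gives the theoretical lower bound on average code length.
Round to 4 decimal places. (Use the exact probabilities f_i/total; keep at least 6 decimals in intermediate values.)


Per-symbol terms -p_i * log2(p_i) with p_i = f_i/58:
  p = 20/58 = 0.344828: log2(p) = -1.536053, -p*log2(p) = 0.529673
  p = 13/58 = 0.224138: log2(p) = -2.157541, -p*log2(p) = 0.483587
  p = 5/58 = 0.086207: log2(p) = -3.536053, -p*log2(p) = 0.304832
  p = 16/58 = 0.275862: log2(p) = -1.857981, -p*log2(p) = 0.512546
  p = 4/58 = 0.068966: log2(p) = -3.857981, -p*log2(p) = 0.266068
H = 0.529673 + 0.483587 + 0.304832 + 0.512546 + 0.266068 = 2.096706

H = 2.0967 bits/symbol


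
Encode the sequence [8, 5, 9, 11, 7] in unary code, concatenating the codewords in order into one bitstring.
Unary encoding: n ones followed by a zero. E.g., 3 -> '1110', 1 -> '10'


Encode each number as n ones followed by a terminating 0:
  8 -> 111111110 (9 bits)
  5 -> 111110 (6 bits)
  9 -> 1111111110 (10 bits)
  11 -> 111111111110 (12 bits)
  7 -> 11111110 (8 bits)
Total length = 9 + 6 + 10 + 12 + 8 = 45 bits.

Unary([8, 5, 9, 11, 7]) = 111111110111110111111111011111111111011111110 (45 bits)


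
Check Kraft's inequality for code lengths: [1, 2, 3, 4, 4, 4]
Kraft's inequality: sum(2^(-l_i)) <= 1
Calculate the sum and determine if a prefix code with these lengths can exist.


Sum = 2^(-1) + 2^(-2) + 2^(-3) + 2^(-4) + 2^(-4) + 2^(-4)
    = 0.5 + 0.25 + 0.125 + 0.0625 + 0.0625 + 0.0625
    = 17/16 = 1.0625
Since 1.0625 > 1, Kraft's inequality is NOT satisfied.
A prefix code with these lengths CANNOT exist.

Kraft sum = 1.0625. Not satisfied.


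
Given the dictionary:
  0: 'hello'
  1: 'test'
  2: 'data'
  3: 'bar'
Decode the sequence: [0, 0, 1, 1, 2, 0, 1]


Look up each index in the dictionary:
  0 -> 'hello'
  0 -> 'hello'
  1 -> 'test'
  1 -> 'test'
  2 -> 'data'
  0 -> 'hello'
  1 -> 'test'

Decoded: "hello hello test test data hello test"


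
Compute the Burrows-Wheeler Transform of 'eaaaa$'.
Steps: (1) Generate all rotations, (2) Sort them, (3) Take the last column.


Rotations (sorted):
  0: $eaaaa -> last char: a
  1: a$eaaa -> last char: a
  2: aa$eaa -> last char: a
  3: aaa$ea -> last char: a
  4: aaaa$e -> last char: e
  5: eaaaa$ -> last char: $


BWT = aaaae$


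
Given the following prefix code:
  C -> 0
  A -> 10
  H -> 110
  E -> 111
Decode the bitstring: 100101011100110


Decoding step by step:
Bits 10 -> A
Bits 0 -> C
Bits 10 -> A
Bits 10 -> A
Bits 111 -> E
Bits 0 -> C
Bits 0 -> C
Bits 110 -> H


Decoded message: ACAAECCH


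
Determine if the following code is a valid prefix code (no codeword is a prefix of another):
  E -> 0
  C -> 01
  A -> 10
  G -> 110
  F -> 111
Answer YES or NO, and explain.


Checking each pair (does one codeword prefix another?):
  E='0' vs C='01': prefix -- VIOLATION

NO -- this is NOT a valid prefix code. E (0) is a prefix of C (01).


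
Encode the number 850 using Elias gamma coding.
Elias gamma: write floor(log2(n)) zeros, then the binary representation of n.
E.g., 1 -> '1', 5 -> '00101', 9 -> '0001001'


num_bits = floor(log2(850)) + 1 = 10
leading_zeros = num_bits - 1 = 9
binary(850) = 1101010010

Elias gamma(850) = '000000000' + '1101010010' = 0000000001101010010 (19 bits)


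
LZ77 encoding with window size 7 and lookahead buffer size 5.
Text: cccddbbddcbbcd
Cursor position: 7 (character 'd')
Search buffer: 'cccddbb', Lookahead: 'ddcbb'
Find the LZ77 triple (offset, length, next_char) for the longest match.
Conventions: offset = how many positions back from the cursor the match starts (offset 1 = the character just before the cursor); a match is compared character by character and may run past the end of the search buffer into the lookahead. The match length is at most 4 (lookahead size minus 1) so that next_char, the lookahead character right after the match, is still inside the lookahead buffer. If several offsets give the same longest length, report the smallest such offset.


Try each offset into the search buffer:
  offset=1 (pos 6, char 'b'): match length 0
  offset=2 (pos 5, char 'b'): match length 0
  offset=3 (pos 4, char 'd'): match length 1
  offset=4 (pos 3, char 'd'): match length 2
  offset=5 (pos 2, char 'c'): match length 0
  offset=6 (pos 1, char 'c'): match length 0
  offset=7 (pos 0, char 'c'): match length 0
Longest match has length 2 at offset 4.
next_char = character at position 7 + 2 = 9 -> 'c'

Best match: offset=4, length=2 (matching 'dd' starting at position 3)
LZ77 triple: (4, 2, 'c')


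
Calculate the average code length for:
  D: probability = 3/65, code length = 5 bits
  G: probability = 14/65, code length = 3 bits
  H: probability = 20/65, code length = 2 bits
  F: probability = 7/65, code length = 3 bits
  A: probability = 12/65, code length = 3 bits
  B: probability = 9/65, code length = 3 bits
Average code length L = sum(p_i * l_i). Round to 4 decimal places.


Weighted contributions p_i * l_i:
  D: (3/65) * 5 = 15/65
  G: (14/65) * 3 = 42/65
  H: (20/65) * 2 = 40/65
  F: (7/65) * 3 = 21/65
  A: (12/65) * 3 = 36/65
  B: (9/65) * 3 = 27/65
Sum = (15 + 42 + 40 + 21 + 36 + 27)/65 = 181/65

L = 181/65 = 2.7846 bits/symbol


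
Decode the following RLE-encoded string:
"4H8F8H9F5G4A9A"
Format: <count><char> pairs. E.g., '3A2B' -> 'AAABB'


Expanding each <count><char> pair:
  4H -> 'HHHH'
  8F -> 'FFFFFFFF'
  8H -> 'HHHHHHHH'
  9F -> 'FFFFFFFFF'
  5G -> 'GGGGG'
  4A -> 'AAAA'
  9A -> 'AAAAAAAAA'

Decoded = HHHHFFFFFFFFHHHHHHHHFFFFFFFFFGGGGGAAAAAAAAAAAAA


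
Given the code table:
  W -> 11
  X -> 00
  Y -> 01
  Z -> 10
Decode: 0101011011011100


Decoding:
01 -> Y
01 -> Y
01 -> Y
10 -> Z
11 -> W
01 -> Y
11 -> W
00 -> X


Result: YYYZWYWX


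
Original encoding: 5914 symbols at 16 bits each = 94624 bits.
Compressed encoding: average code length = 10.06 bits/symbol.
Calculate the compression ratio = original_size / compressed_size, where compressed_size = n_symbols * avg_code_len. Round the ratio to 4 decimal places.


original_size = n_symbols * orig_bits = 5914 * 16 = 94624 bits
compressed_size = n_symbols * avg_code_len = 5914 * 10.06 = 59494.84 bits
ratio = original_size / compressed_size = 94624 / 59494.84 = 1.5905

Compression ratio = 1.5905


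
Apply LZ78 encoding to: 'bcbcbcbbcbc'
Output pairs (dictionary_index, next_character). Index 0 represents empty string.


LZ78 encoding steps:
Dictionary: {0: ''}
Step 1: w='' (idx 0), next='b' -> output (0, 'b'), add 'b' as idx 1
Step 2: w='' (idx 0), next='c' -> output (0, 'c'), add 'c' as idx 2
Step 3: w='b' (idx 1), next='c' -> output (1, 'c'), add 'bc' as idx 3
Step 4: w='bc' (idx 3), next='b' -> output (3, 'b'), add 'bcb' as idx 4
Step 5: w='bcb' (idx 4), next='c' -> output (4, 'c'), add 'bcbc' as idx 5


Encoded: [(0, 'b'), (0, 'c'), (1, 'c'), (3, 'b'), (4, 'c')]


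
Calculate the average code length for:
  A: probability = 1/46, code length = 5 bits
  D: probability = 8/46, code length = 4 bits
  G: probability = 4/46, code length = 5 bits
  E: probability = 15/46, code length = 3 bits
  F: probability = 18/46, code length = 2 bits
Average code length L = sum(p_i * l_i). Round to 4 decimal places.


Weighted contributions p_i * l_i:
  A: (1/46) * 5 = 5/46
  D: (8/46) * 4 = 32/46
  G: (4/46) * 5 = 20/46
  E: (15/46) * 3 = 45/46
  F: (18/46) * 2 = 36/46
Sum = (5 + 32 + 20 + 45 + 36)/46 = 138/46

L = 138/46 = 3.0000 bits/symbol


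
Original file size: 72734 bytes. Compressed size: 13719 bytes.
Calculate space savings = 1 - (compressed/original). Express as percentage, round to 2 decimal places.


ratio = compressed/original = 13719/72734 = 0.188619
savings = 1 - ratio = 1 - 0.188619 = 0.811381
as a percentage: 0.811381 * 100 = 81.14%

Space savings = 1 - 13719/72734 = 81.14%


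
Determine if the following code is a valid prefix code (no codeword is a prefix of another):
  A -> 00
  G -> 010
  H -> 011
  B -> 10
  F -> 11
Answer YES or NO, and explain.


Checking each pair (does one codeword prefix another?):
  A='00' vs G='010': no prefix
  A='00' vs H='011': no prefix
  A='00' vs B='10': no prefix
  A='00' vs F='11': no prefix
  G='010' vs A='00': no prefix
  G='010' vs H='011': no prefix
  G='010' vs B='10': no prefix
  G='010' vs F='11': no prefix
  H='011' vs A='00': no prefix
  H='011' vs G='010': no prefix
  H='011' vs B='10': no prefix
  H='011' vs F='11': no prefix
  B='10' vs A='00': no prefix
  B='10' vs G='010': no prefix
  B='10' vs H='011': no prefix
  B='10' vs F='11': no prefix
  F='11' vs A='00': no prefix
  F='11' vs G='010': no prefix
  F='11' vs H='011': no prefix
  F='11' vs B='10': no prefix
No violation found over all pairs.

YES -- this is a valid prefix code. No codeword is a prefix of any other codeword.


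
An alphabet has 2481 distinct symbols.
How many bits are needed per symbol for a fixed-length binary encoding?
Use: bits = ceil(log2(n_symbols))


log2(2481) = 11.2767
Bracket: 2^11 = 2048 < 2481 <= 2^12 = 4096
So ceil(log2(2481)) = 12

bits = ceil(log2(2481)) = ceil(11.2767) = 12 bits


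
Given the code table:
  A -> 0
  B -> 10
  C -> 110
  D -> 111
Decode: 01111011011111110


Decoding:
0 -> A
111 -> D
10 -> B
110 -> C
111 -> D
111 -> D
10 -> B


Result: ADBCDDB


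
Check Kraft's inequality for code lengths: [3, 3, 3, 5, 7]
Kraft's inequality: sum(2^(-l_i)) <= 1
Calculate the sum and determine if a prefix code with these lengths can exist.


Sum = 2^(-3) + 2^(-3) + 2^(-3) + 2^(-5) + 2^(-7)
    = 0.125 + 0.125 + 0.125 + 0.03125 + 0.0078125
    = 53/128 = 0.4140625
Since 0.4140625 <= 1, Kraft's inequality IS satisfied.
A prefix code with these lengths CAN exist.

Kraft sum = 0.4140625. Satisfied.


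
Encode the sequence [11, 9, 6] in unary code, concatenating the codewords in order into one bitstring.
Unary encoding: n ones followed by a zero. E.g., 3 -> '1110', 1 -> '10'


Encode each number as n ones followed by a terminating 0:
  11 -> 111111111110 (12 bits)
  9 -> 1111111110 (10 bits)
  6 -> 1111110 (7 bits)
Total length = 12 + 10 + 7 = 29 bits.

Unary([11, 9, 6]) = 11111111111011111111101111110 (29 bits)


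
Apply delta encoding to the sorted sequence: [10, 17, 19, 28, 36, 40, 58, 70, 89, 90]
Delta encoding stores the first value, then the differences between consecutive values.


First value: 10
Deltas:
  17 - 10 = 7
  19 - 17 = 2
  28 - 19 = 9
  36 - 28 = 8
  40 - 36 = 4
  58 - 40 = 18
  70 - 58 = 12
  89 - 70 = 19
  90 - 89 = 1


Delta encoded: [10, 7, 2, 9, 8, 4, 18, 12, 19, 1]
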